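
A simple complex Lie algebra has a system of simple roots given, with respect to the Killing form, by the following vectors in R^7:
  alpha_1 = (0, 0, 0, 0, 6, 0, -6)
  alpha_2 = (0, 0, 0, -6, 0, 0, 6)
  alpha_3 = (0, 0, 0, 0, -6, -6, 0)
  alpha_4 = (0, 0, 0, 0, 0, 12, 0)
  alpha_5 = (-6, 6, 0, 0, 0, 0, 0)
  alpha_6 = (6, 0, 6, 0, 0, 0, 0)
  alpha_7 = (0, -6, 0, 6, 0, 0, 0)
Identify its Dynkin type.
Compute the Cartan integers a_ij = 2(alpha_i, alpha_j)/(alpha_j, alpha_j); the resulting 7x7 Cartan matrix is
[[2, -1, -1, 0, 0, 0, 0], [-1, 2, 0, 0, 0, 0, -1], [-1, 0, 2, -1, 0, 0, 0], [0, 0, -2, 2, 0, 0, 0], [0, 0, 0, 0, 2, -1, -1], [0, 0, 0, 0, -1, 2, 0], [0, -1, 0, 0, -1, 0, 2]].
The roots have two lengths (squared-length ratio 2:1); the short ones are alpha_{1,2,3,5,6,7}. The associated Dynkin diagram is a chain of 7 nodes with a double edge at one end; the terminal node there is the unique long simple root (C_7), so the type is C_7 (the algebra sp(14)).

C7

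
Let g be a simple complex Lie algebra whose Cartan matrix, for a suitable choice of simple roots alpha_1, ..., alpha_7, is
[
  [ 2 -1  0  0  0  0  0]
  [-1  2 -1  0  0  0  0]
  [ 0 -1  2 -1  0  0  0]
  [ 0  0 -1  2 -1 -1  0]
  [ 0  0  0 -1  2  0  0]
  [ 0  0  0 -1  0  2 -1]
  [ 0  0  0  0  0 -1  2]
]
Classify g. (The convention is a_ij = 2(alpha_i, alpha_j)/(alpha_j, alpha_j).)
type E_7

The matrix has rank 7 with 2's on the diagonal. Reading the off-diagonal entries as Dynkin edges (a single edge where a_ij = a_ji = -1; a double or triple edge where a_ij * a_ji = 2 or 3), the diagram is a chain of 6 nodes with one extra node attached to the third node from one end (E_7). One simple-root ordering that puts it in standard form is (alpha_7, alpha_5, alpha_6, alpha_4, alpha_3, alpha_2, alpha_1). So the algebra is type E_7.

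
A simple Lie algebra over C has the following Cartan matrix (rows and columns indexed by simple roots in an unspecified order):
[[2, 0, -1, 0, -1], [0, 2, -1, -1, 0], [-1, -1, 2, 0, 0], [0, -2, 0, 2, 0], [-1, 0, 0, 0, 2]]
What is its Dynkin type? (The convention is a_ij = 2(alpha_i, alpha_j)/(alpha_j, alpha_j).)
The matrix has rank 5 with 2's on the diagonal. Reading the off-diagonal entries as Dynkin edges (a single edge where a_ij = a_ji = -1; a double or triple edge where a_ij * a_ji = 2 or 3), the diagram is a chain of 5 nodes with a double edge at one end; the terminal node there is the unique long simple root (C_5). One simple-root ordering that puts it in standard form is (alpha_5, alpha_1, alpha_3, alpha_2, alpha_4). So the algebra is type C_5, i.e. sp(10).

type C_5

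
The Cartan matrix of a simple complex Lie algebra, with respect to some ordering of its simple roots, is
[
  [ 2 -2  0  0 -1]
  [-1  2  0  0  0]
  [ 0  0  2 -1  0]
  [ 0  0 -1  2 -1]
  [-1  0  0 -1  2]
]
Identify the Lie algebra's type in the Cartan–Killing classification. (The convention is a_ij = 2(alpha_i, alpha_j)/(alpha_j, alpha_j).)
The matrix has rank 5 with 2's on the diagonal. Reading the off-diagonal entries as Dynkin edges (a single edge where a_ij = a_ji = -1; a double or triple edge where a_ij * a_ji = 2 or 3), the diagram is a chain of 5 nodes with a double edge at one end; the terminal node there is the unique short simple root (B_5). One simple-root ordering that puts it in standard form is (alpha_3, alpha_4, alpha_5, alpha_1, alpha_2). So the algebra is type B_5, i.e. so(11).

B5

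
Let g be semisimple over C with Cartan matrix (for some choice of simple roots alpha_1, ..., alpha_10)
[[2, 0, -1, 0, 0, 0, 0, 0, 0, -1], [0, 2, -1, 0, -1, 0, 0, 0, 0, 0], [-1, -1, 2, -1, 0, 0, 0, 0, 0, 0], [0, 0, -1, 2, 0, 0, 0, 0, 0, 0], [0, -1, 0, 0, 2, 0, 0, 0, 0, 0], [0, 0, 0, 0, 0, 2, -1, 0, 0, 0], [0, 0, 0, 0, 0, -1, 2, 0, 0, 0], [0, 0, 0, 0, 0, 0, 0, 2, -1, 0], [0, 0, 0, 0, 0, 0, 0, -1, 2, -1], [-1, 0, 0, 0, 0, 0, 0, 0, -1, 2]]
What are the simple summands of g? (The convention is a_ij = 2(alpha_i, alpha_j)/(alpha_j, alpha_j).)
type A_2 + type E_8

The diagram associated to this matrix has two connected components: the simple roots {alpha_6, alpha_7} form a chain of 2 nodes with single edges (A_2), and {alpha_1, alpha_2, alpha_3, alpha_4, alpha_5, alpha_8, alpha_9, alpha_10} form a chain of 7 nodes with one extra node attached to the third node from one end (E_8). A semisimple Lie algebra decomposes uniquely as the direct sum of simple ideals, one per connected component of its Dynkin diagram, so g ≅ A_2 ⊕ E_8 (dimension 8 + 248 = 256).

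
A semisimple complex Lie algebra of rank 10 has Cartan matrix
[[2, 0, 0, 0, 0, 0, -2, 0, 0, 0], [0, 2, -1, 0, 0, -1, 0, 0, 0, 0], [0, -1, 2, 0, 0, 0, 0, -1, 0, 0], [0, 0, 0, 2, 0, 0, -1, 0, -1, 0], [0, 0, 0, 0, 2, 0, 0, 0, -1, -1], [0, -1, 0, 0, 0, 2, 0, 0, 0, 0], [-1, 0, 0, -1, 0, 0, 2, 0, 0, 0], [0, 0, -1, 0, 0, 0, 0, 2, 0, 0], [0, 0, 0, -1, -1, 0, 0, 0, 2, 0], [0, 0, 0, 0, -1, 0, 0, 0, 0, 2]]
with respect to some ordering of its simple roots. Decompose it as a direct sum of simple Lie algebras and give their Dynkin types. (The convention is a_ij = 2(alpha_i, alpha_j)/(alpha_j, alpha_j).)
A4 + C6

The diagram associated to this matrix has two connected components: the simple roots {alpha_2, alpha_3, alpha_6, alpha_8} form a chain of 4 nodes with single edges (A_4), and {alpha_1, alpha_4, alpha_5, alpha_7, alpha_9, alpha_10} form a chain of 6 nodes with a double edge at one end; the terminal node there is the unique long simple root (C_6). A semisimple Lie algebra decomposes uniquely as the direct sum of simple ideals, one per connected component of its Dynkin diagram, so g ≅ A_4 ⊕ C_6 (dimension 24 + 78 = 102).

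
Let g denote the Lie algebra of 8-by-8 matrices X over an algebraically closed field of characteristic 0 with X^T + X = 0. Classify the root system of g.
This is so(8) with 8 even, which has dimension 8(8-1)/2 = 28 and rank 8/2 = 4. In the classification of classical Lie algebras, the orthogonal algebra so(2n) in an even number of variables has type D_n; here n = 4, so the Dynkin diagram is a chain of 2 nodes with a fork of two nodes at one end (D_4). Hence the type is D_4.

D_4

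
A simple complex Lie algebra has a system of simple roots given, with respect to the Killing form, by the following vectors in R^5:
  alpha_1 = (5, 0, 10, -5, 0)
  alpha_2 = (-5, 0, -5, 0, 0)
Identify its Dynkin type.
G2

Compute the Cartan integers a_ij = 2(alpha_i, alpha_j)/(alpha_j, alpha_j); the resulting 2x2 Cartan matrix is
[[2, -3], [-1, 2]].
The roots have two lengths (squared-length ratio 3:1); the short ones are alpha_{2}. The associated Dynkin diagram is two nodes joined by a triple edge (G_2), so the type is G_2.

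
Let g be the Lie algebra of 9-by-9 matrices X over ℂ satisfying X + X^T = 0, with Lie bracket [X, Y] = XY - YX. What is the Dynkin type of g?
This is so(9) with 9 odd, which has dimension 9(9-1)/2 = 36 and rank (9-1)/2 = 4. In the classification of classical Lie algebras, the orthogonal algebra so(2n+1) in an odd number of variables has type B_n; here n = 4, so the Dynkin diagram is a chain of 4 nodes with a double edge at one end; the terminal node there is the unique short simple root (B_4). Hence the type is B_4.

type B_4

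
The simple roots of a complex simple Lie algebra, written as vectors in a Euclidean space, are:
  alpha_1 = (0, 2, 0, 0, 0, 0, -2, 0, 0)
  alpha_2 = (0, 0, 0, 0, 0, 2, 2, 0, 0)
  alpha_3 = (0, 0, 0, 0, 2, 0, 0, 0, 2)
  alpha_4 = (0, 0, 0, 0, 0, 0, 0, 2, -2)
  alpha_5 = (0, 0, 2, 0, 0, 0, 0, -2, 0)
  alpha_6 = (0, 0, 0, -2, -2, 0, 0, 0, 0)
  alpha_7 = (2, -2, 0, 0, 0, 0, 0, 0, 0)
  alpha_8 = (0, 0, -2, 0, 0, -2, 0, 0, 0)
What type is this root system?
Compute the Cartan integers a_ij = 2(alpha_i, alpha_j)/(alpha_j, alpha_j); the resulting 8x8 Cartan matrix is
[[2, -1, 0, 0, 0, 0, -1, 0], [-1, 2, 0, 0, 0, 0, 0, -1], [0, 0, 2, -1, 0, -1, 0, 0], [0, 0, -1, 2, -1, 0, 0, 0], [0, 0, 0, -1, 2, 0, 0, -1], [0, 0, -1, 0, 0, 2, 0, 0], [-1, 0, 0, 0, 0, 0, 2, 0], [0, -1, 0, 0, -1, 0, 0, 2]].
All simple roots have the same length, so the diagram is simply laced. The associated Dynkin diagram is a chain of 8 nodes with single edges (A_8), so the type is A_8 (the algebra sl(9)).

type A_8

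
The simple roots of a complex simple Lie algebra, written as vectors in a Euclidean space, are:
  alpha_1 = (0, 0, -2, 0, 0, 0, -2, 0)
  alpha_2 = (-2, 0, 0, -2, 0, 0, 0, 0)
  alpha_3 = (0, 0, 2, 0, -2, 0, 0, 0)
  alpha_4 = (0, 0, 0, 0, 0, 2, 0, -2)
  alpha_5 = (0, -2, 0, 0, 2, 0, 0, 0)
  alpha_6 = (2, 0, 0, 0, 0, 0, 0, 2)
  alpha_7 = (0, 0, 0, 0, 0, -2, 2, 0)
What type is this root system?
Compute the Cartan integers a_ij = 2(alpha_i, alpha_j)/(alpha_j, alpha_j); the resulting 7x7 Cartan matrix is
[[2, 0, -1, 0, 0, 0, -1], [0, 2, 0, 0, 0, -1, 0], [-1, 0, 2, 0, -1, 0, 0], [0, 0, 0, 2, 0, -1, -1], [0, 0, -1, 0, 2, 0, 0], [0, -1, 0, -1, 0, 2, 0], [-1, 0, 0, -1, 0, 0, 2]].
All simple roots have the same length, so the diagram is simply laced. The associated Dynkin diagram is a chain of 7 nodes with single edges (A_7), so the type is A_7 (the algebra sl(8)).

A7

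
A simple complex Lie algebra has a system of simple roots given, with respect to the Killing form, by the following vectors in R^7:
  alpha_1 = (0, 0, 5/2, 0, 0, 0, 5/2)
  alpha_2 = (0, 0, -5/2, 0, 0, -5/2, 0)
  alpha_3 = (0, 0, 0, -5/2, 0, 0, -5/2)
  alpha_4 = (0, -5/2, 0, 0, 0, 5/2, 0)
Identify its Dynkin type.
A4

Compute the Cartan integers a_ij = 2(alpha_i, alpha_j)/(alpha_j, alpha_j); the resulting 4x4 Cartan matrix is
[[2, -1, -1, 0], [-1, 2, 0, -1], [-1, 0, 2, 0], [0, -1, 0, 2]].
All simple roots have the same length, so the diagram is simply laced. The associated Dynkin diagram is a chain of 4 nodes with single edges (A_4), so the type is A_4 (the algebra sl(5)).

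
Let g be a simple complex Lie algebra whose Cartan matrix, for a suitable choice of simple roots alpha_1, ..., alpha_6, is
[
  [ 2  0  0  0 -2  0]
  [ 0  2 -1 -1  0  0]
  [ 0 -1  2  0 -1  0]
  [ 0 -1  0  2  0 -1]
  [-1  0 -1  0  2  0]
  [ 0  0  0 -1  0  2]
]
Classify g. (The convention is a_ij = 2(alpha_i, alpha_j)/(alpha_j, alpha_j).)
The matrix has rank 6 with 2's on the diagonal. Reading the off-diagonal entries as Dynkin edges (a single edge where a_ij = a_ji = -1; a double or triple edge where a_ij * a_ji = 2 or 3), the diagram is a chain of 6 nodes with a double edge at one end; the terminal node there is the unique long simple root (C_6). One simple-root ordering that puts it in standard form is (alpha_6, alpha_4, alpha_2, alpha_3, alpha_5, alpha_1). So the algebra is type C_6, i.e. sp(12).

C6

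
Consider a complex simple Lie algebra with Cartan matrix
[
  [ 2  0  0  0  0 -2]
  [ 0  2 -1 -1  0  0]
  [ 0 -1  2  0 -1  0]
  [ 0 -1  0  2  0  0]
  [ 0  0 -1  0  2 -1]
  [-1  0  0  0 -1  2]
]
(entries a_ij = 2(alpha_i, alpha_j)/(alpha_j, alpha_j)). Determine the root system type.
C_6 (sp(12))

The matrix has rank 6 with 2's on the diagonal. Reading the off-diagonal entries as Dynkin edges (a single edge where a_ij = a_ji = -1; a double or triple edge where a_ij * a_ji = 2 or 3), the diagram is a chain of 6 nodes with a double edge at one end; the terminal node there is the unique long simple root (C_6). One simple-root ordering that puts it in standard form is (alpha_4, alpha_2, alpha_3, alpha_5, alpha_6, alpha_1). So the algebra is type C_6, i.e. sp(12).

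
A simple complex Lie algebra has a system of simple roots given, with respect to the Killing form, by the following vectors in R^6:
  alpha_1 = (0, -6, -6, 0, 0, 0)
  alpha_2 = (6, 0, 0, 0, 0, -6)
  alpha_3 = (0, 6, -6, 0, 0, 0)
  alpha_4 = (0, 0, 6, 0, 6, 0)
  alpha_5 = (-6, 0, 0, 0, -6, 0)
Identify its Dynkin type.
Compute the Cartan integers a_ij = 2(alpha_i, alpha_j)/(alpha_j, alpha_j); the resulting 5x5 Cartan matrix is
[[2, 0, 0, -1, 0], [0, 2, 0, 0, -1], [0, 0, 2, -1, 0], [-1, 0, -1, 2, -1], [0, -1, 0, -1, 2]].
All simple roots have the same length, so the diagram is simply laced. The associated Dynkin diagram is a chain of 3 nodes with a fork of two nodes at one end (D_5), so the type is D_5 (the algebra so(10)).

D5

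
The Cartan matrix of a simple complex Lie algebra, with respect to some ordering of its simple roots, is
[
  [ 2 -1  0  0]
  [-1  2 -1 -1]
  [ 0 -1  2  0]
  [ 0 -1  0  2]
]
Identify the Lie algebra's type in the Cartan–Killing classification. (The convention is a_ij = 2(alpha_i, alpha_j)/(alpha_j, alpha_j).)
The matrix has rank 4 with 2's on the diagonal. Reading the off-diagonal entries as Dynkin edges (a single edge where a_ij = a_ji = -1; a double or triple edge where a_ij * a_ji = 2 or 3), the diagram is a chain of 2 nodes with a fork of two nodes at one end (D_4). One simple-root ordering that puts it in standard form is (alpha_1, alpha_2, alpha_4, alpha_3). So the algebra is type D_4, i.e. so(8).

D_4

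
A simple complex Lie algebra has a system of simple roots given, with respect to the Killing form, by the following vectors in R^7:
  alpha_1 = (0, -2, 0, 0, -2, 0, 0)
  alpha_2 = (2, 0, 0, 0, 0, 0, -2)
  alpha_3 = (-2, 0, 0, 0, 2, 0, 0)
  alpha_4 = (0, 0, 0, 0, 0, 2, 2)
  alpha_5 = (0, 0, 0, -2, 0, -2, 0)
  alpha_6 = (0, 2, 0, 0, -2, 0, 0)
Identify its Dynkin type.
Compute the Cartan integers a_ij = 2(alpha_i, alpha_j)/(alpha_j, alpha_j); the resulting 6x6 Cartan matrix is
[[2, 0, -1, 0, 0, 0], [0, 2, -1, -1, 0, 0], [-1, -1, 2, 0, 0, -1], [0, -1, 0, 2, -1, 0], [0, 0, 0, -1, 2, 0], [0, 0, -1, 0, 0, 2]].
All simple roots have the same length, so the diagram is simply laced. The associated Dynkin diagram is a chain of 4 nodes with a fork of two nodes at one end (D_6), so the type is D_6 (the algebra so(12)).

type D_6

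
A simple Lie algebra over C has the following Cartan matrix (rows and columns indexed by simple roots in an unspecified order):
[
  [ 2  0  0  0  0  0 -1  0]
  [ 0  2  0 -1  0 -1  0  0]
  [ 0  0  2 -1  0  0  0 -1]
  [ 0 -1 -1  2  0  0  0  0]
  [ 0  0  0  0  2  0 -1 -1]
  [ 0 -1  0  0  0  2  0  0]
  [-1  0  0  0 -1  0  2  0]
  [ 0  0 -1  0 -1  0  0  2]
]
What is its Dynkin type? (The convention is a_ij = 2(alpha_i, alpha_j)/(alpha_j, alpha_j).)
The matrix has rank 8 with 2's on the diagonal. Reading the off-diagonal entries as Dynkin edges (a single edge where a_ij = a_ji = -1; a double or triple edge where a_ij * a_ji = 2 or 3), the diagram is a chain of 8 nodes with single edges (A_8). One simple-root ordering that puts it in standard form is (alpha_1, alpha_7, alpha_5, alpha_8, alpha_3, alpha_4, alpha_2, alpha_6). So the algebra is type A_8, i.e. sl(9).

A_8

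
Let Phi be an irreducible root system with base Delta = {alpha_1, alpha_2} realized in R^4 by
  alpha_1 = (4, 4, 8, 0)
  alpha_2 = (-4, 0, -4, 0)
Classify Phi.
Compute the Cartan integers a_ij = 2(alpha_i, alpha_j)/(alpha_j, alpha_j); the resulting 2x2 Cartan matrix is
[[2, -3], [-1, 2]].
The roots have two lengths (squared-length ratio 3:1); the short ones are alpha_{2}. The associated Dynkin diagram is two nodes joined by a triple edge (G_2), so the type is G_2.

G_2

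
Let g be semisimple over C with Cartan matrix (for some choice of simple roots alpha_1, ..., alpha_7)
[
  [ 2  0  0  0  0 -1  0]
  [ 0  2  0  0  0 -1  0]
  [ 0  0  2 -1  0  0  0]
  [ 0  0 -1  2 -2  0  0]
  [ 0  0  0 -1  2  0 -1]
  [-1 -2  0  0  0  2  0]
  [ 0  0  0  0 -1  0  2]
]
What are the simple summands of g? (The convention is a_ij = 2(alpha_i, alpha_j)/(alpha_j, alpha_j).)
B_3 (so(7)) ⊕ F_4

The diagram associated to this matrix has two connected components: the simple roots {alpha_1, alpha_2, alpha_6} form a chain of 3 nodes with a double edge at one end; the terminal node there is the unique short simple root (B_3), and {alpha_3, alpha_4, alpha_5, alpha_7} form a chain of 4 nodes with a double edge between the middle two (F_4). A semisimple Lie algebra decomposes uniquely as the direct sum of simple ideals, one per connected component of its Dynkin diagram, so g ≅ B_3 ⊕ F_4 (dimension 21 + 52 = 73).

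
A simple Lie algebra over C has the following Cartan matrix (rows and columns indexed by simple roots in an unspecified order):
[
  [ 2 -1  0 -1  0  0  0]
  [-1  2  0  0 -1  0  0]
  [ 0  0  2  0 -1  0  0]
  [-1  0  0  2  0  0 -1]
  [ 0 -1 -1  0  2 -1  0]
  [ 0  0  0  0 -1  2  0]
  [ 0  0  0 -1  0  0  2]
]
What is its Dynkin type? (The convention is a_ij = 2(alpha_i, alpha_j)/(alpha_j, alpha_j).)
The matrix has rank 7 with 2's on the diagonal. Reading the off-diagonal entries as Dynkin edges (a single edge where a_ij = a_ji = -1; a double or triple edge where a_ij * a_ji = 2 or 3), the diagram is a chain of 5 nodes with a fork of two nodes at one end (D_7). One simple-root ordering that puts it in standard form is (alpha_7, alpha_4, alpha_1, alpha_2, alpha_5, alpha_6, alpha_3). So the algebra is type D_7, i.e. so(14).

D7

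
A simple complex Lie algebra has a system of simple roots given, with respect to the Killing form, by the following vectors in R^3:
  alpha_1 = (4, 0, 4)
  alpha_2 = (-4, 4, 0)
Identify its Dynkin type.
A2

Compute the Cartan integers a_ij = 2(alpha_i, alpha_j)/(alpha_j, alpha_j); the resulting 2x2 Cartan matrix is
[[2, -1], [-1, 2]].
All simple roots have the same length, so the diagram is simply laced. The associated Dynkin diagram is a chain of 2 nodes with single edges (A_2), so the type is A_2 (the algebra sl(3)).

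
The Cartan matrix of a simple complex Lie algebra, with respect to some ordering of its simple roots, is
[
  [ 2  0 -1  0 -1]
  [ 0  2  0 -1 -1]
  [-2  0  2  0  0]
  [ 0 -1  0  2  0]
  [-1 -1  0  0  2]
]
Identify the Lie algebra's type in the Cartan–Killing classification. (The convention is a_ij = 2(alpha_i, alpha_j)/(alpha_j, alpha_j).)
The matrix has rank 5 with 2's on the diagonal. Reading the off-diagonal entries as Dynkin edges (a single edge where a_ij = a_ji = -1; a double or triple edge where a_ij * a_ji = 2 or 3), the diagram is a chain of 5 nodes with a double edge at one end; the terminal node there is the unique long simple root (C_5). One simple-root ordering that puts it in standard form is (alpha_4, alpha_2, alpha_5, alpha_1, alpha_3). So the algebra is type C_5, i.e. sp(10).

type C_5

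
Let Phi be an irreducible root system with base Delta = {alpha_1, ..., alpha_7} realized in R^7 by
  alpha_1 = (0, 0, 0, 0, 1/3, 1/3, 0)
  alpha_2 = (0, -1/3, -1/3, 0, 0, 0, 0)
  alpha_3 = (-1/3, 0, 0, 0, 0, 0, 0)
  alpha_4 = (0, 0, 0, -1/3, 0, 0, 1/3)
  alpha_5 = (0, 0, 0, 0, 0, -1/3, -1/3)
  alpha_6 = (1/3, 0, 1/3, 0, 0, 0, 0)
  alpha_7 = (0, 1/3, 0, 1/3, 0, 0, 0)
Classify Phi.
B_7 (so(15))

Compute the Cartan integers a_ij = 2(alpha_i, alpha_j)/(alpha_j, alpha_j); the resulting 7x7 Cartan matrix is
[[2, 0, 0, 0, -1, 0, 0], [0, 2, 0, 0, 0, -1, -1], [0, 0, 2, 0, 0, -1, 0], [0, 0, 0, 2, -1, 0, -1], [-1, 0, 0, -1, 2, 0, 0], [0, -1, -2, 0, 0, 2, 0], [0, -1, 0, -1, 0, 0, 2]].
The roots have two lengths (squared-length ratio 2:1); the short ones are alpha_{3}. The associated Dynkin diagram is a chain of 7 nodes with a double edge at one end; the terminal node there is the unique short simple root (B_7), so the type is B_7 (the algebra so(15)).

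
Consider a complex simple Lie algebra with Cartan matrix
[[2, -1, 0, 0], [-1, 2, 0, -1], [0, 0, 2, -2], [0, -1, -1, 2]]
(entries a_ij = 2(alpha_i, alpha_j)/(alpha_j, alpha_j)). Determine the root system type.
C_4

The matrix has rank 4 with 2's on the diagonal. Reading the off-diagonal entries as Dynkin edges (a single edge where a_ij = a_ji = -1; a double or triple edge where a_ij * a_ji = 2 or 3), the diagram is a chain of 4 nodes with a double edge at one end; the terminal node there is the unique long simple root (C_4). One simple-root ordering that puts it in standard form is (alpha_1, alpha_2, alpha_4, alpha_3). So the algebra is type C_4, i.e. sp(8).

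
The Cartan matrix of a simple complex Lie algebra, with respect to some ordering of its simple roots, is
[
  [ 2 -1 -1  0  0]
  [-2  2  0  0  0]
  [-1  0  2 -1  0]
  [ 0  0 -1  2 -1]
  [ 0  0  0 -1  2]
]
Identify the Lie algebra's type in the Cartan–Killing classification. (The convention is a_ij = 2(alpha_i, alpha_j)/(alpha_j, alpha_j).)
The matrix has rank 5 with 2's on the diagonal. Reading the off-diagonal entries as Dynkin edges (a single edge where a_ij = a_ji = -1; a double or triple edge where a_ij * a_ji = 2 or 3), the diagram is a chain of 5 nodes with a double edge at one end; the terminal node there is the unique long simple root (C_5). One simple-root ordering that puts it in standard form is (alpha_5, alpha_4, alpha_3, alpha_1, alpha_2). So the algebra is type C_5, i.e. sp(10).

C_5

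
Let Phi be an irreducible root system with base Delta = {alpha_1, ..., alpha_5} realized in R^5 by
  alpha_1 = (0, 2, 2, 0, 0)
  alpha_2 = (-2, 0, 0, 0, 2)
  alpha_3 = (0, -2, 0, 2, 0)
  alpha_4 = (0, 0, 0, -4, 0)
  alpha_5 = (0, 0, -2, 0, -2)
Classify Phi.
Compute the Cartan integers a_ij = 2(alpha_i, alpha_j)/(alpha_j, alpha_j); the resulting 5x5 Cartan matrix is
[[2, 0, -1, 0, -1], [0, 2, 0, 0, -1], [-1, 0, 2, -1, 0], [0, 0, -2, 2, 0], [-1, -1, 0, 0, 2]].
The roots have two lengths (squared-length ratio 2:1); the short ones are alpha_{1,2,3,5}. The associated Dynkin diagram is a chain of 5 nodes with a double edge at one end; the terminal node there is the unique long simple root (C_5), so the type is C_5 (the algebra sp(10)).

C5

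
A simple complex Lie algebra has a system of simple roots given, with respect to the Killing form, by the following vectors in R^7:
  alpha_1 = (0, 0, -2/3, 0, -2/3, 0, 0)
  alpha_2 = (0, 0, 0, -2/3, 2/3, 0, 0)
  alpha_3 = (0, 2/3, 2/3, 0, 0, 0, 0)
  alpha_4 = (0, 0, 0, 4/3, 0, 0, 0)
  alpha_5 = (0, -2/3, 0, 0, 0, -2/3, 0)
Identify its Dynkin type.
C_5

Compute the Cartan integers a_ij = 2(alpha_i, alpha_j)/(alpha_j, alpha_j); the resulting 5x5 Cartan matrix is
[[2, -1, -1, 0, 0], [-1, 2, 0, -1, 0], [-1, 0, 2, 0, -1], [0, -2, 0, 2, 0], [0, 0, -1, 0, 2]].
The roots have two lengths (squared-length ratio 2:1); the short ones are alpha_{1,2,3,5}. The associated Dynkin diagram is a chain of 5 nodes with a double edge at one end; the terminal node there is the unique long simple root (C_5), so the type is C_5 (the algebra sp(10)).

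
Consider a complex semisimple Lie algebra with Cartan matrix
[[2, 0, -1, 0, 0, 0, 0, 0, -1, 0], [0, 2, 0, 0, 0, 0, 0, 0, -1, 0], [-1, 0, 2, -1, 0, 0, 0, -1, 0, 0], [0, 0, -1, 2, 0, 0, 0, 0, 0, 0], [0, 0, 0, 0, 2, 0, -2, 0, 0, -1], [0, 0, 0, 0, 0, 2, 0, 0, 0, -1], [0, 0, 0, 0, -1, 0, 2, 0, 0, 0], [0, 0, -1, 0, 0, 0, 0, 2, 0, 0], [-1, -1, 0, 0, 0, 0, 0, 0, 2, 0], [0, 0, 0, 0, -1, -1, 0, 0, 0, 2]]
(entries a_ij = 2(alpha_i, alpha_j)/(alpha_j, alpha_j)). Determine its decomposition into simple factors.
B4 ⊕ D6

The diagram associated to this matrix has two connected components: the simple roots {alpha_5, alpha_6, alpha_7, alpha_10} form a chain of 4 nodes with a double edge at one end; the terminal node there is the unique short simple root (B_4), and {alpha_1, alpha_2, alpha_3, alpha_4, alpha_8, alpha_9} form a chain of 4 nodes with a fork of two nodes at one end (D_6). A semisimple Lie algebra decomposes uniquely as the direct sum of simple ideals, one per connected component of its Dynkin diagram, so g ≅ B_4 ⊕ D_6 (dimension 36 + 66 = 102).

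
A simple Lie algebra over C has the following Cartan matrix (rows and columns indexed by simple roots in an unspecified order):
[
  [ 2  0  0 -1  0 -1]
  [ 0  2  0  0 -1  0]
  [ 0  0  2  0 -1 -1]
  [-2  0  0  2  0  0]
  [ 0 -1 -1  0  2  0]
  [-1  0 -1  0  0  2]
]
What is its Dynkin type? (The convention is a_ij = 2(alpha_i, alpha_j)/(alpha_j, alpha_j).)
C_6 (sp(12))

The matrix has rank 6 with 2's on the diagonal. Reading the off-diagonal entries as Dynkin edges (a single edge where a_ij = a_ji = -1; a double or triple edge where a_ij * a_ji = 2 or 3), the diagram is a chain of 6 nodes with a double edge at one end; the terminal node there is the unique long simple root (C_6). One simple-root ordering that puts it in standard form is (alpha_2, alpha_5, alpha_3, alpha_6, alpha_1, alpha_4). So the algebra is type C_6, i.e. sp(12).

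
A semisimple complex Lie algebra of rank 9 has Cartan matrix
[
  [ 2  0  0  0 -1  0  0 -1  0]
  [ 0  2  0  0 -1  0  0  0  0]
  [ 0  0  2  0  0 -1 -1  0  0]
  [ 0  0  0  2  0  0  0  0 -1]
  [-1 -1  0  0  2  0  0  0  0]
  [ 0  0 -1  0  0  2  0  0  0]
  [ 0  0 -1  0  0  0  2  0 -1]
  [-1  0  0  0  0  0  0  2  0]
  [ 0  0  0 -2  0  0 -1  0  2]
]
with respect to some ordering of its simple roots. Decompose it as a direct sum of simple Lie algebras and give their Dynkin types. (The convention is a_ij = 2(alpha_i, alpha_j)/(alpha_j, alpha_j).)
type A_4 ⊕ type B_5

The diagram associated to this matrix has two connected components: the simple roots {alpha_1, alpha_2, alpha_5, alpha_8} form a chain of 4 nodes with single edges (A_4), and {alpha_3, alpha_4, alpha_6, alpha_7, alpha_9} form a chain of 5 nodes with a double edge at one end; the terminal node there is the unique short simple root (B_5). A semisimple Lie algebra decomposes uniquely as the direct sum of simple ideals, one per connected component of its Dynkin diagram, so g ≅ A_4 ⊕ B_5 (dimension 24 + 55 = 79).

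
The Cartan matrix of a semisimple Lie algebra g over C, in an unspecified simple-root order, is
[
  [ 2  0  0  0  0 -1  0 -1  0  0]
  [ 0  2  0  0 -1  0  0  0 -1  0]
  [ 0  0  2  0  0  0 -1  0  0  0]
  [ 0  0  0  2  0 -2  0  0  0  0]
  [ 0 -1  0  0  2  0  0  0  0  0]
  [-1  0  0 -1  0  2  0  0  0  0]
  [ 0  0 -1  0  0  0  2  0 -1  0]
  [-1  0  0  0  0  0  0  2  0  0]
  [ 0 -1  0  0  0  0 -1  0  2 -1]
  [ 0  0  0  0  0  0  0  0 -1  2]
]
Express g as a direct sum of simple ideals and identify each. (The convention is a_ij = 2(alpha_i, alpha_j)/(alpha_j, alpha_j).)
C_4 ⊕ E_6

The diagram associated to this matrix has two connected components: the simple roots {alpha_1, alpha_4, alpha_6, alpha_8} form a chain of 4 nodes with a double edge at one end; the terminal node there is the unique long simple root (C_4), and {alpha_2, alpha_3, alpha_5, alpha_7, alpha_9, alpha_10} form a chain of 5 nodes with one extra node attached to the third node from one end (E_6). A semisimple Lie algebra decomposes uniquely as the direct sum of simple ideals, one per connected component of its Dynkin diagram, so g ≅ C_4 ⊕ E_6 (dimension 36 + 78 = 114).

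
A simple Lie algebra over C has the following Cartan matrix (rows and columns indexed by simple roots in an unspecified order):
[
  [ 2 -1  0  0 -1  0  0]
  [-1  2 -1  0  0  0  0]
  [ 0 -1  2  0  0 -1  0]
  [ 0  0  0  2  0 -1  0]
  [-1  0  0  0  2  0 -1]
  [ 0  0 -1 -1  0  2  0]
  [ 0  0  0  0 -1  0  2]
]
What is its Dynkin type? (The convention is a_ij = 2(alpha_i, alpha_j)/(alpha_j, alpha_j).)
The matrix has rank 7 with 2's on the diagonal. Reading the off-diagonal entries as Dynkin edges (a single edge where a_ij = a_ji = -1; a double or triple edge where a_ij * a_ji = 2 or 3), the diagram is a chain of 7 nodes with single edges (A_7). One simple-root ordering that puts it in standard form is (alpha_7, alpha_5, alpha_1, alpha_2, alpha_3, alpha_6, alpha_4). So the algebra is type A_7, i.e. sl(8).

A7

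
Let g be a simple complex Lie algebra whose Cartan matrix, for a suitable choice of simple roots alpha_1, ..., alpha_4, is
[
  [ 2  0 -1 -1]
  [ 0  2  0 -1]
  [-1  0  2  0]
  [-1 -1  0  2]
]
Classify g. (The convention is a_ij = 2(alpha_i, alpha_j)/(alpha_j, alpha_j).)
type A_4

The matrix has rank 4 with 2's on the diagonal. Reading the off-diagonal entries as Dynkin edges (a single edge where a_ij = a_ji = -1; a double or triple edge where a_ij * a_ji = 2 or 3), the diagram is a chain of 4 nodes with single edges (A_4). One simple-root ordering that puts it in standard form is (alpha_3, alpha_1, alpha_4, alpha_2). So the algebra is type A_4, i.e. sl(5).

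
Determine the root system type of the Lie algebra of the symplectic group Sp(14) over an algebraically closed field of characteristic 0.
C7

This is sp(14), which has dimension 14(14+1)/2 = 105 and rank 14/2 = 7. In the classification of classical Lie algebras, the symplectic algebra sp(2n) has type C_n; here n = 7, so the Dynkin diagram is a chain of 7 nodes with a double edge at one end; the terminal node there is the unique long simple root (C_7). Hence the type is C_7.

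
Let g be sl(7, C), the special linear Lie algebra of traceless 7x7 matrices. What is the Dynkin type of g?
This is sl(7), which has dimension 7^2 - 1 = 48 and rank 7 - 1 = 6 (a Cartan subalgebra is the diagonal traceless matrices). In the classification of classical Lie algebras, the special linear algebra sl(n+1) has type A_n; here n = 6, so the Dynkin diagram is a chain of 6 nodes with single edges (A_6). Hence the type is A_6.

A6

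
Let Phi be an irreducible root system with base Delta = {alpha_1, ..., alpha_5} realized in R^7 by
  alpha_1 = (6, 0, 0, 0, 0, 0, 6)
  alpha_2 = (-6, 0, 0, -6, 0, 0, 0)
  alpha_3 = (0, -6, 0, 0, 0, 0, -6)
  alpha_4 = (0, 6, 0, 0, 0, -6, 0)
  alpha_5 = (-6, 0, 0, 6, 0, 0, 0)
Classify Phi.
Compute the Cartan integers a_ij = 2(alpha_i, alpha_j)/(alpha_j, alpha_j); the resulting 5x5 Cartan matrix is
[[2, -1, -1, 0, -1], [-1, 2, 0, 0, 0], [-1, 0, 2, -1, 0], [0, 0, -1, 2, 0], [-1, 0, 0, 0, 2]].
All simple roots have the same length, so the diagram is simply laced. The associated Dynkin diagram is a chain of 3 nodes with a fork of two nodes at one end (D_5), so the type is D_5 (the algebra so(10)).

D_5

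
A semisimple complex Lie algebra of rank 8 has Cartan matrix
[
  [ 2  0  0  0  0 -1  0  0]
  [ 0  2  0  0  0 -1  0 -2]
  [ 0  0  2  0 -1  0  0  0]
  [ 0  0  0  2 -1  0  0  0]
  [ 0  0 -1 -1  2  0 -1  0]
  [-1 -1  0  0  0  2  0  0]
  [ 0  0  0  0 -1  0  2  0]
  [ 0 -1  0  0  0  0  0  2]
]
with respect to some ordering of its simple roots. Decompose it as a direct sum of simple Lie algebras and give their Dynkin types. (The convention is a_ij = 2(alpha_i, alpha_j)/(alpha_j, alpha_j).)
The diagram associated to this matrix has two connected components: the simple roots {alpha_1, alpha_2, alpha_6, alpha_8} form a chain of 4 nodes with a double edge at one end; the terminal node there is the unique short simple root (B_4), and {alpha_3, alpha_4, alpha_5, alpha_7} form a chain of 2 nodes with a fork of two nodes at one end (D_4). A semisimple Lie algebra decomposes uniquely as the direct sum of simple ideals, one per connected component of its Dynkin diagram, so g ≅ B_4 ⊕ D_4 (dimension 36 + 28 = 64).

B_4 ⊕ D_4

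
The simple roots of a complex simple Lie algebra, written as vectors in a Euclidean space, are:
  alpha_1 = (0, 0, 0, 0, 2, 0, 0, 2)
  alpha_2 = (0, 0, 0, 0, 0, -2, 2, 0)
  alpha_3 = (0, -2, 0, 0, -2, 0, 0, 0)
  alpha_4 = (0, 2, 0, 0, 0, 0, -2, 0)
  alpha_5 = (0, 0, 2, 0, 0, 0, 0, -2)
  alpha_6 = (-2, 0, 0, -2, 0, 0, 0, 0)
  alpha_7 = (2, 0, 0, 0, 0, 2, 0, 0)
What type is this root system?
Compute the Cartan integers a_ij = 2(alpha_i, alpha_j)/(alpha_j, alpha_j); the resulting 7x7 Cartan matrix is
[[2, 0, -1, 0, -1, 0, 0], [0, 2, 0, -1, 0, 0, -1], [-1, 0, 2, -1, 0, 0, 0], [0, -1, -1, 2, 0, 0, 0], [-1, 0, 0, 0, 2, 0, 0], [0, 0, 0, 0, 0, 2, -1], [0, -1, 0, 0, 0, -1, 2]].
All simple roots have the same length, so the diagram is simply laced. The associated Dynkin diagram is a chain of 7 nodes with single edges (A_7), so the type is A_7 (the algebra sl(8)).

A_7 (sl(8))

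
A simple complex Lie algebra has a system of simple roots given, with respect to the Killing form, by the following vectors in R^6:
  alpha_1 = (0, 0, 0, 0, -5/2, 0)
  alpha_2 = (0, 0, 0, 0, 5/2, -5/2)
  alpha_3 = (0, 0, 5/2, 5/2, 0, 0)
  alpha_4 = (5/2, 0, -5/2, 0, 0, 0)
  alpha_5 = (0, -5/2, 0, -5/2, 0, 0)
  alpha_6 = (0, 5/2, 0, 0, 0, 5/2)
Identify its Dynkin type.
Compute the Cartan integers a_ij = 2(alpha_i, alpha_j)/(alpha_j, alpha_j); the resulting 6x6 Cartan matrix is
[[2, -1, 0, 0, 0, 0], [-2, 2, 0, 0, 0, -1], [0, 0, 2, -1, -1, 0], [0, 0, -1, 2, 0, 0], [0, 0, -1, 0, 2, -1], [0, -1, 0, 0, -1, 2]].
The roots have two lengths (squared-length ratio 2:1); the short ones are alpha_{1}. The associated Dynkin diagram is a chain of 6 nodes with a double edge at one end; the terminal node there is the unique short simple root (B_6), so the type is B_6 (the algebra so(13)).

type B_6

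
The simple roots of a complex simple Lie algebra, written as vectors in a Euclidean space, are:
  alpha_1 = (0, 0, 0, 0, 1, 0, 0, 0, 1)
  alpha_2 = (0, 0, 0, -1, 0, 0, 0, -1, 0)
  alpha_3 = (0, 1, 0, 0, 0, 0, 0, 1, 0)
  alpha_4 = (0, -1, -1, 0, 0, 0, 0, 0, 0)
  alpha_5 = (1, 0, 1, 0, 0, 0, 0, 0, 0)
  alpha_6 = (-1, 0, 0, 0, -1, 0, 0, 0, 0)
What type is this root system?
Compute the Cartan integers a_ij = 2(alpha_i, alpha_j)/(alpha_j, alpha_j); the resulting 6x6 Cartan matrix is
[[2, 0, 0, 0, 0, -1], [0, 2, -1, 0, 0, 0], [0, -1, 2, -1, 0, 0], [0, 0, -1, 2, -1, 0], [0, 0, 0, -1, 2, -1], [-1, 0, 0, 0, -1, 2]].
All simple roots have the same length, so the diagram is simply laced. The associated Dynkin diagram is a chain of 6 nodes with single edges (A_6), so the type is A_6 (the algebra sl(7)).

A6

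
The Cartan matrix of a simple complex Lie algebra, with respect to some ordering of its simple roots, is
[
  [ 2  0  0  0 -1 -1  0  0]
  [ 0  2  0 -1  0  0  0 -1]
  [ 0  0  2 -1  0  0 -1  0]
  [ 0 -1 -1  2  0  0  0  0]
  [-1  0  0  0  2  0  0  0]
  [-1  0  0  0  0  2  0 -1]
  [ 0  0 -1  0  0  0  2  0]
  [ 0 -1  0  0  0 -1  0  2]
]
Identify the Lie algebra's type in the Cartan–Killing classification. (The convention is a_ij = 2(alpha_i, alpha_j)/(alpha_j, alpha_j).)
A_8 (sl(9))

The matrix has rank 8 with 2's on the diagonal. Reading the off-diagonal entries as Dynkin edges (a single edge where a_ij = a_ji = -1; a double or triple edge where a_ij * a_ji = 2 or 3), the diagram is a chain of 8 nodes with single edges (A_8). One simple-root ordering that puts it in standard form is (alpha_7, alpha_3, alpha_4, alpha_2, alpha_8, alpha_6, alpha_1, alpha_5). So the algebra is type A_8, i.e. sl(9).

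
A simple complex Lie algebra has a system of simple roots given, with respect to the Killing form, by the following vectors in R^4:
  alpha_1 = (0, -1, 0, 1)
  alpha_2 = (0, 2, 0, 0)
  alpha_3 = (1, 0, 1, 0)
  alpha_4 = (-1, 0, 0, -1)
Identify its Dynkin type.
C_4

Compute the Cartan integers a_ij = 2(alpha_i, alpha_j)/(alpha_j, alpha_j); the resulting 4x4 Cartan matrix is
[[2, -1, 0, -1], [-2, 2, 0, 0], [0, 0, 2, -1], [-1, 0, -1, 2]].
The roots have two lengths (squared-length ratio 2:1); the short ones are alpha_{1,3,4}. The associated Dynkin diagram is a chain of 4 nodes with a double edge at one end; the terminal node there is the unique long simple root (C_4), so the type is C_4 (the algebra sp(8)).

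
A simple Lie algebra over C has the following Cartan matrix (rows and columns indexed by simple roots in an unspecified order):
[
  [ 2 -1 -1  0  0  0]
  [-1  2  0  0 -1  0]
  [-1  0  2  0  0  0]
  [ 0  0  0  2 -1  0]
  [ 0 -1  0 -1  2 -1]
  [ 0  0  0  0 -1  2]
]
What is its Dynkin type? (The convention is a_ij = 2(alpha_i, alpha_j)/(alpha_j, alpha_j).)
type D_6

The matrix has rank 6 with 2's on the diagonal. Reading the off-diagonal entries as Dynkin edges (a single edge where a_ij = a_ji = -1; a double or triple edge where a_ij * a_ji = 2 or 3), the diagram is a chain of 4 nodes with a fork of two nodes at one end (D_6). One simple-root ordering that puts it in standard form is (alpha_3, alpha_1, alpha_2, alpha_5, alpha_4, alpha_6). So the algebra is type D_6, i.e. so(12).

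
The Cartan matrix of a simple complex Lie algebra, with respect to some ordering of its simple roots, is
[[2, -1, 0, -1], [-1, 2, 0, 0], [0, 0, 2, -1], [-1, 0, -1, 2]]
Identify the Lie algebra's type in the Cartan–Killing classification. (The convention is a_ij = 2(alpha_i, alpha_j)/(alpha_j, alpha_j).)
The matrix has rank 4 with 2's on the diagonal. Reading the off-diagonal entries as Dynkin edges (a single edge where a_ij = a_ji = -1; a double or triple edge where a_ij * a_ji = 2 or 3), the diagram is a chain of 4 nodes with single edges (A_4). One simple-root ordering that puts it in standard form is (alpha_3, alpha_4, alpha_1, alpha_2). So the algebra is type A_4, i.e. sl(5).

A4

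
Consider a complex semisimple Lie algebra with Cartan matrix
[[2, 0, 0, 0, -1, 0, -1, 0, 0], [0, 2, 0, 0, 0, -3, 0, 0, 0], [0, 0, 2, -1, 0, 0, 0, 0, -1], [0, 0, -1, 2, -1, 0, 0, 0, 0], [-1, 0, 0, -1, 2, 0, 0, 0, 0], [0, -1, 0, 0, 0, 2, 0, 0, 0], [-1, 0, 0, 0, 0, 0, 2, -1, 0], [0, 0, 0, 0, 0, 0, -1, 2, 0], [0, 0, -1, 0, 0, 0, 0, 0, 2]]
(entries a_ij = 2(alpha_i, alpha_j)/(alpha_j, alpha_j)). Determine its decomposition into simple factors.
type A_7 + type G_2

The diagram associated to this matrix has two connected components: the simple roots {alpha_1, alpha_3, alpha_4, alpha_5, alpha_7, alpha_8, alpha_9} form a chain of 7 nodes with single edges (A_7), and {alpha_2, alpha_6} form two nodes joined by a triple edge (G_2). A semisimple Lie algebra decomposes uniquely as the direct sum of simple ideals, one per connected component of its Dynkin diagram, so g ≅ A_7 ⊕ G_2 (dimension 63 + 14 = 77).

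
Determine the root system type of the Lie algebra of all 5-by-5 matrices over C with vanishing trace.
This is sl(5), which has dimension 5^2 - 1 = 24 and rank 5 - 1 = 4 (a Cartan subalgebra is the diagonal traceless matrices). In the classification of classical Lie algebras, the special linear algebra sl(n+1) has type A_n; here n = 4, so the Dynkin diagram is a chain of 4 nodes with single edges (A_4). Hence the type is A_4.

A_4 (sl(5))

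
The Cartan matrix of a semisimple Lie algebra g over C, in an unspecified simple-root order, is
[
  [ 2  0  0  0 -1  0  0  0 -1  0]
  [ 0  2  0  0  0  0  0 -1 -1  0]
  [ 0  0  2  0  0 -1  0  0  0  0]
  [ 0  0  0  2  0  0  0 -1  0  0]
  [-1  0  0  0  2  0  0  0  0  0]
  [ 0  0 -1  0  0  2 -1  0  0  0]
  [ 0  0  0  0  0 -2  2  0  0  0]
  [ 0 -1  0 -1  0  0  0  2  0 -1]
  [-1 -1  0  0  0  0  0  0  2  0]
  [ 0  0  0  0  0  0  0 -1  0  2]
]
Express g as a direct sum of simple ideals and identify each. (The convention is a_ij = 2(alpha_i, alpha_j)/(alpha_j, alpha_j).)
The diagram associated to this matrix has two connected components: the simple roots {alpha_3, alpha_6, alpha_7} form a chain of 3 nodes with a double edge at one end; the terminal node there is the unique long simple root (C_3), and {alpha_1, alpha_2, alpha_4, alpha_5, alpha_8, alpha_9, alpha_10} form a chain of 5 nodes with a fork of two nodes at one end (D_7). A semisimple Lie algebra decomposes uniquely as the direct sum of simple ideals, one per connected component of its Dynkin diagram, so g ≅ C_3 ⊕ D_7 (dimension 21 + 91 = 112).

type C_3 + type D_7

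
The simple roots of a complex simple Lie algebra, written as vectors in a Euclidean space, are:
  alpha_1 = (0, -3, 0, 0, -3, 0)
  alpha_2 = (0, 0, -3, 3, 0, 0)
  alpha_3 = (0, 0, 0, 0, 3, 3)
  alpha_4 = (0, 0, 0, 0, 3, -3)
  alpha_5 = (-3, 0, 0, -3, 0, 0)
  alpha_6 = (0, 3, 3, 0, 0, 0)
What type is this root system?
Compute the Cartan integers a_ij = 2(alpha_i, alpha_j)/(alpha_j, alpha_j); the resulting 6x6 Cartan matrix is
[[2, 0, -1, -1, 0, -1], [0, 2, 0, 0, -1, -1], [-1, 0, 2, 0, 0, 0], [-1, 0, 0, 2, 0, 0], [0, -1, 0, 0, 2, 0], [-1, -1, 0, 0, 0, 2]].
All simple roots have the same length, so the diagram is simply laced. The associated Dynkin diagram is a chain of 4 nodes with a fork of two nodes at one end (D_6), so the type is D_6 (the algebra so(12)).

type D_6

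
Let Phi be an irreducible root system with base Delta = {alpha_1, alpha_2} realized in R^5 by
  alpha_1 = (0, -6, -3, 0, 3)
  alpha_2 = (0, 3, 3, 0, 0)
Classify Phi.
Compute the Cartan integers a_ij = 2(alpha_i, alpha_j)/(alpha_j, alpha_j); the resulting 2x2 Cartan matrix is
[[2, -3], [-1, 2]].
The roots have two lengths (squared-length ratio 3:1); the short ones are alpha_{2}. The associated Dynkin diagram is two nodes joined by a triple edge (G_2), so the type is G_2.

type G_2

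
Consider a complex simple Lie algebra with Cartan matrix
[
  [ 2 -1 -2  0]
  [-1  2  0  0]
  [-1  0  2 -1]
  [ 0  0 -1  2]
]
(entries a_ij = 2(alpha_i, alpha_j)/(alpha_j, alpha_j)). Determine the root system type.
F_4

The matrix has rank 4 with 2's on the diagonal. Reading the off-diagonal entries as Dynkin edges (a single edge where a_ij = a_ji = -1; a double or triple edge where a_ij * a_ji = 2 or 3), the diagram is a chain of 4 nodes with a double edge between the middle two (F_4). One simple-root ordering that puts it in standard form is (alpha_2, alpha_1, alpha_3, alpha_4). So the algebra is type F_4.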